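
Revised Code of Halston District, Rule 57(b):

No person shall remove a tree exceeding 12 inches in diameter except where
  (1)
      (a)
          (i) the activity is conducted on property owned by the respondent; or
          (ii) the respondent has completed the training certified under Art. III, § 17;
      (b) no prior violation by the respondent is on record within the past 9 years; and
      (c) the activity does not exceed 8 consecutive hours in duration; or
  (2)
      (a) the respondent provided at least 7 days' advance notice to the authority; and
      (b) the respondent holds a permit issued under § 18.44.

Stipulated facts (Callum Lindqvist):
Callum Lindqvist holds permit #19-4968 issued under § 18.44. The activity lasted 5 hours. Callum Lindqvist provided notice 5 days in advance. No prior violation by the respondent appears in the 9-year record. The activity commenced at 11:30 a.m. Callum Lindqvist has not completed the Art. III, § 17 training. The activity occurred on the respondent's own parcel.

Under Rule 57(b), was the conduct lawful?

(i) own property — satisfied.
(ii) training certified — not met.
(a) = T OR F = true.
(b) no prior violation — met.
(c) ≤ 8 hrs duration — satisfied.
(1) = T AND T AND T = true.
(a) ≥7 days' notice — not met.
(b) holds permit — satisfied.
So (2) is not satisfied (F AND T).
Overall: T OR F → true.

Yes — lawful.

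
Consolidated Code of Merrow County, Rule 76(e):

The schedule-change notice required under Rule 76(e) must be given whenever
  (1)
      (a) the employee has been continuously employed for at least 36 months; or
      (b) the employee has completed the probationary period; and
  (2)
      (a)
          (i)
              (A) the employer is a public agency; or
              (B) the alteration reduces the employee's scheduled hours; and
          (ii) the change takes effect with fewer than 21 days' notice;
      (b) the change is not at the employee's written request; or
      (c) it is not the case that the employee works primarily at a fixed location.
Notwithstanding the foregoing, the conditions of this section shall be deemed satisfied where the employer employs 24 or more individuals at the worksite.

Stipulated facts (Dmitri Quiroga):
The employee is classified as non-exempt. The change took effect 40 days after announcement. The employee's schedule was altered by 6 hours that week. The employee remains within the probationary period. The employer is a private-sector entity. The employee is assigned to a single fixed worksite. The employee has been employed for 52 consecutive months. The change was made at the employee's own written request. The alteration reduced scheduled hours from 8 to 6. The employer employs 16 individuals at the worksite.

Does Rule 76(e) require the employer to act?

No — not required.

(a) tenure ≥ 36 mo. — satisfied.
(b) past probation — fails.
(1): T OR F → true.
(A) public agency — not met.
(B) hours reduced — holds.
(i) = F OR T = true.
(ii) < 21 days' notice — fails.
(a) = T AND F = false.
(b) not employee-requested — not met.
(c) not (fixed location) — not satisfied.
(2): F OR F OR F → false.
So Overall is not satisfied (T AND F).
Exception (≥ 24 at site) — not satisfied.
Result: main false OR exception false → false.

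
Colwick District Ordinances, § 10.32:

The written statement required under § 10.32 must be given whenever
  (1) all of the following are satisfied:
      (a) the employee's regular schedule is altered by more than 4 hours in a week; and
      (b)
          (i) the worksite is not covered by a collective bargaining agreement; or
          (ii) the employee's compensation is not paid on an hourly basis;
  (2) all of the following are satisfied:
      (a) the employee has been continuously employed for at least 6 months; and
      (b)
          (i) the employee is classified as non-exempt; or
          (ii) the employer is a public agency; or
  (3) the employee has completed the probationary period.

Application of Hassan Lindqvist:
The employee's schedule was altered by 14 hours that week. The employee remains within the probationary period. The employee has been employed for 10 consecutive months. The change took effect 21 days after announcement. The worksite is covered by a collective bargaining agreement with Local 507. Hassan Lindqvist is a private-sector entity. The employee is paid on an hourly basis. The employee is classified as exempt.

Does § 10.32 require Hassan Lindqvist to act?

No — not required.

(a) schedule shift > 4h — satisfied.
(i) no CBA — not met.
(ii) not (hourly-paid) — fails.
So (b) is not satisfied (F OR F).
(1): T AND F → false.
(a) tenure ≥ 6 mo. — holds.
(i) non-exempt — fails.
(ii) public agency — not met.
So (b) is not satisfied (F OR F).
(2) = T AND F = false.
(3) past probation — not met.
Overall = F OR F OR F = false.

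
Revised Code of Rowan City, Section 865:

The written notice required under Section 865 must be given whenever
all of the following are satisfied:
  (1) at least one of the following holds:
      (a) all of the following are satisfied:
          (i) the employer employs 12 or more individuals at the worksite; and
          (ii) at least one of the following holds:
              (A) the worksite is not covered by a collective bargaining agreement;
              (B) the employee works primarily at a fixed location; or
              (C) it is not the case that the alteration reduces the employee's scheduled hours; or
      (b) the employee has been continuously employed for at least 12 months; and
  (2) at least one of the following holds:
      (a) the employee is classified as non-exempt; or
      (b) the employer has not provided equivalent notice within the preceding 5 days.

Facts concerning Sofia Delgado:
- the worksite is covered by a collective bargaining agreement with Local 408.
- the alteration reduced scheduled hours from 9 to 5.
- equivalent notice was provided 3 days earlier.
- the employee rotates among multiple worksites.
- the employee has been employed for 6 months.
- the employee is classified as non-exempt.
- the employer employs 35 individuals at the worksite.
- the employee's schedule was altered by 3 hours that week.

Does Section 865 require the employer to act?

No — not required.

(i) ≥ 12 at site — holds.
(A) no CBA — fails.
(B) fixed location — not satisfied.
(C) not (hours reduced) — fails.
So (ii) is not satisfied (F OR F OR F).
So (a) is not satisfied (T AND F).
(b) tenure ≥ 12 mo. — fails.
(1): F OR F → false.
(a) non-exempt — satisfied.
(b) no recent notice — not satisfied.
So (2) is satisfied (T OR F).
Overall = F AND T = false.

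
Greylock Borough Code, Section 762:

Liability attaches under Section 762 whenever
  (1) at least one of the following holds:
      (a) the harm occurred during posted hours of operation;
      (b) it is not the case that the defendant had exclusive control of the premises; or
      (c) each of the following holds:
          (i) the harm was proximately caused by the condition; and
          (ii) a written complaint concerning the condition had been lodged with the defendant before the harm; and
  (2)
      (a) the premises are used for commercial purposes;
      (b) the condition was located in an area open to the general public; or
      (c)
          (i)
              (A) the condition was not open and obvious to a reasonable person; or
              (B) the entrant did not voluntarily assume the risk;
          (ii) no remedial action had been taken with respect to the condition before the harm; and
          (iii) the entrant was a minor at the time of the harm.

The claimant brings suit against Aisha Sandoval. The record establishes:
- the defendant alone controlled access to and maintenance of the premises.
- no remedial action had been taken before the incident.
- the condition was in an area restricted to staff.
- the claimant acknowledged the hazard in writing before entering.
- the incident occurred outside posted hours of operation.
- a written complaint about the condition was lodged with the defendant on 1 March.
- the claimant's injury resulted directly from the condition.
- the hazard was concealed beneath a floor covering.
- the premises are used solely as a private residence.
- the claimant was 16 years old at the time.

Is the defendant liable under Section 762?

(a) during posted hours — fails.
(b) not (exclusive control) — not met.
(i) proximate cause — met.
(ii) complaint lodged — met.
(c) = T AND T = true.
(1) = F OR F OR T = true.
(a) commercial use — fails.
(b) public area — not satisfied.
(A) not open/obvious — satisfied.
(B) no assumed risk — fails.
(i) = T OR F = true.
(ii) no remedial action — satisfied.
(iii) entrant a minor — holds.
(c): T AND T AND T → true.
(2) = F OR F OR T = true.
So Overall is satisfied (T AND T).

Yes — liable.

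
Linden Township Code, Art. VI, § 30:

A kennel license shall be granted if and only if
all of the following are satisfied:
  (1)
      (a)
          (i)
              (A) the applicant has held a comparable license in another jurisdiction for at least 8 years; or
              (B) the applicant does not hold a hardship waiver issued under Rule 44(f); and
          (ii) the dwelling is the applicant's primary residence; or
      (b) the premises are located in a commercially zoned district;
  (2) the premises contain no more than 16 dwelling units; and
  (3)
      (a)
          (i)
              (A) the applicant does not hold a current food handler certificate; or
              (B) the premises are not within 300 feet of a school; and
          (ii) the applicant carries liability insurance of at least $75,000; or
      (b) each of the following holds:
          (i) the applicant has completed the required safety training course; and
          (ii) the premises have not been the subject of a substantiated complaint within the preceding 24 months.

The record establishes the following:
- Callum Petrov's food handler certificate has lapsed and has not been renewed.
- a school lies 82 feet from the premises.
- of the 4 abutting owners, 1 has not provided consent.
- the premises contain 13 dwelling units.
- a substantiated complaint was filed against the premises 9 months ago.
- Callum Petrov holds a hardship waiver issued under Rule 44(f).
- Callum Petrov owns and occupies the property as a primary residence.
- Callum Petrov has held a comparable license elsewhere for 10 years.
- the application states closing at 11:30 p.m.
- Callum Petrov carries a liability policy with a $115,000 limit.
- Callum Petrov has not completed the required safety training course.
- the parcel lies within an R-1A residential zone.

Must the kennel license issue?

Yes — granted.

(A) prior license ≥ 8 yr — satisfied.
(B) not (hardship waiver) — not satisfied.
So (i) is satisfied (T OR F).
(ii) primary residence — holds.
(a): T AND T → true.
(b) commercially zoned — fails.
So (1) is satisfied (T OR F).
(2) ≤ 16 units — satisfied.
(A) not (food handler cert.) — holds.
(B) ≥300 ft from school — not satisfied.
So (i) is satisfied (T OR F).
(ii) insurance ≥ $75,000 — holds.
So (a) is satisfied (T AND T).
(i) safety training — not satisfied.
(ii) no complaint in 24 mo. — not met.
So (b) is not satisfied (F AND F).
So (3) is satisfied (T OR F).
So Overall is satisfied (T AND T AND T).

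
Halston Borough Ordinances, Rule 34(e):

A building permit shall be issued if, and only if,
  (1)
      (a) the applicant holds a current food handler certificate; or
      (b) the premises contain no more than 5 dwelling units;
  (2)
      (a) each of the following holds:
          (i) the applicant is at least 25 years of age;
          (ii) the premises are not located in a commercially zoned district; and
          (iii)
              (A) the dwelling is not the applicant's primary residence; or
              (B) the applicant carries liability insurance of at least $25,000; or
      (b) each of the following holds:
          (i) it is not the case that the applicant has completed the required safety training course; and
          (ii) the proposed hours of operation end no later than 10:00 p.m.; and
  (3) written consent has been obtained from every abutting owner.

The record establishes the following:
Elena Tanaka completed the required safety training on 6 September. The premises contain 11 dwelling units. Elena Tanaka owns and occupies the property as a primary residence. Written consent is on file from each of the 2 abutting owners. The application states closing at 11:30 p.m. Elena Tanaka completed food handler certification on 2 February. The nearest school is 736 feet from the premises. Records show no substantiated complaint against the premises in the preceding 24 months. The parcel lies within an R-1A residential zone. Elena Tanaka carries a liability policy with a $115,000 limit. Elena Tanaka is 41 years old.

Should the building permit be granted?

(a) food handler cert. — holds.
(b) ≤ 5 units — not satisfied.
(1) = T OR F = true.
(i) age ≥ 25 — met.
(ii) not (commercially zoned) — met.
(A) not (primary residence) — not satisfied.
(B) insurance ≥ $25,000 — satisfied.
So (iii) is satisfied (F OR T).
(a) = T AND T AND T = true.
(i) not (safety training) — not satisfied.
(ii) closes by 10 p.m. — not met.
So (b) is not satisfied (F AND F).
(2): T OR F → true.
(3) all abutters consent — met.
Overall = T AND T AND T = true.

Yes — granted.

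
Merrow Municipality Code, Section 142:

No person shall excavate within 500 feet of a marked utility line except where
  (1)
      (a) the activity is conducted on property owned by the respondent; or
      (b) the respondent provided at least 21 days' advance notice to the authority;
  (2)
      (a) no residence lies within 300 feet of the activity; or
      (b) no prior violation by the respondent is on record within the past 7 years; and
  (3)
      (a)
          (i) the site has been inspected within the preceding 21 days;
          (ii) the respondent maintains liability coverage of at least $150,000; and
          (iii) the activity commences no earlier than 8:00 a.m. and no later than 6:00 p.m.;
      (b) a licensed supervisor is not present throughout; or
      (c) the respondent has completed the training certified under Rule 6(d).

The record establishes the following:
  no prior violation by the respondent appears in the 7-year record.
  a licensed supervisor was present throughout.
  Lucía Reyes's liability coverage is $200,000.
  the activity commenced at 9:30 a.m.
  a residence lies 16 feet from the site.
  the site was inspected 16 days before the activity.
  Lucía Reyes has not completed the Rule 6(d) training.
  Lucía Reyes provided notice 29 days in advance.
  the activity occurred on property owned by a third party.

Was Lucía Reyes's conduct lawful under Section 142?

Yes — lawful.

(a) own property — fails.
(b) ≥21 days' notice — holds.
So (1) is satisfied (F OR T).
(a) no residence in 300 ft — fails.
(b) no prior violation — satisfied.
(2): F OR T → true.
(i) site inspected — satisfied.
(ii) coverage ≥ $150,000 — met.
(iii) start within hours — met.
So (a) is satisfied (T AND T AND T).
(b) not (supervisor present) — not satisfied.
(c) training certified — not satisfied.
(3): T OR F OR F → true.
So Overall is satisfied (T AND T AND T).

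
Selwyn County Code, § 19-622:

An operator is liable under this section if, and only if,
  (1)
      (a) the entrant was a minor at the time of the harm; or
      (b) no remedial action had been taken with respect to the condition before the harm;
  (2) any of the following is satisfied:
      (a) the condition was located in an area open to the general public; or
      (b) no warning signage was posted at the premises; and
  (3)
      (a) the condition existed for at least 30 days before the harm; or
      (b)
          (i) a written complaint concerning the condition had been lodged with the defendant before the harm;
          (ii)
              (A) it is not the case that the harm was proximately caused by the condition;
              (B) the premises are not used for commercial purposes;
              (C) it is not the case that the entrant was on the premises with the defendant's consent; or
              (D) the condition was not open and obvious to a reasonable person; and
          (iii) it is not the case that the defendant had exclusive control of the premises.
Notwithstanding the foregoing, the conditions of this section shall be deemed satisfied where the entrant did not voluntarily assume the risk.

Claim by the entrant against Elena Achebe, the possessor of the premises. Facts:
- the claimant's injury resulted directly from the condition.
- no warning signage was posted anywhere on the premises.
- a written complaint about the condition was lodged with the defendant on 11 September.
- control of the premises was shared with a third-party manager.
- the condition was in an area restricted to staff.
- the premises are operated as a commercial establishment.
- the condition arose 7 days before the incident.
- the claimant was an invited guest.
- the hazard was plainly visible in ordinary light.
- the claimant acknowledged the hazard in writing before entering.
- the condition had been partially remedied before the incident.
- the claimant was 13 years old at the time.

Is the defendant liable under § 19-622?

(a) entrant a minor — holds.
(b) no remedial action — not met.
(1) = T OR F = true.
(a) public area — fails.
(b) no signage posted — holds.
(2): F OR T → true.
(a) condition ≥30 days old — fails.
(i) complaint lodged — satisfied.
(A) not (proximate cause) — not satisfied.
(B) not (commercial use) — fails.
(C) not (consent to enter) — not satisfied.
(D) not open/obvious — fails.
(ii): F OR F OR F OR F → false.
(iii) not (exclusive control) — holds.
So (b) is not satisfied (T AND F AND T).
So (3) is not satisfied (F OR F).
Overall: T AND T AND F → false.
Exception (no assumed risk) — not satisfied.
Result: main false OR exception false → false.

No — not liable.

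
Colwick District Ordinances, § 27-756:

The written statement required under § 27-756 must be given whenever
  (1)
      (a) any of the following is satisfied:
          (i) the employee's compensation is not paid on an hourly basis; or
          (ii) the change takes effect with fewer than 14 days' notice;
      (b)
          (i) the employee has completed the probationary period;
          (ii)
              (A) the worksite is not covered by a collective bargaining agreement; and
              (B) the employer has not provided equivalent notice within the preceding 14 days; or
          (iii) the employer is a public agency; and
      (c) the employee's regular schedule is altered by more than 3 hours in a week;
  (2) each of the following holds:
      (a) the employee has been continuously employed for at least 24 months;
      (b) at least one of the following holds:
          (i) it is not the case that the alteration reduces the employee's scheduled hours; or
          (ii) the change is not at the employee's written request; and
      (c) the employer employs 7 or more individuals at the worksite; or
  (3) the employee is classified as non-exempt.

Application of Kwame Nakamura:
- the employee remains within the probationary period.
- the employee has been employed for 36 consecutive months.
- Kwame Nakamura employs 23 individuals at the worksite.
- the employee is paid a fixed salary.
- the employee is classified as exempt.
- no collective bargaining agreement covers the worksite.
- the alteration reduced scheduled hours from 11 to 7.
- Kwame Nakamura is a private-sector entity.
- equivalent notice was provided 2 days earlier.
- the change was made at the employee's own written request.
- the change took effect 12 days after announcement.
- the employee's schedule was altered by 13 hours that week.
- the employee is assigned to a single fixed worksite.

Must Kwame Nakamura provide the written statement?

No — not required.

(i) not (hourly-paid) — holds.
(ii) < 14 days' notice — holds.
(a) = T OR T = true.
(i) past probation — fails.
(A) no CBA — satisfied.
(B) no recent notice — not satisfied.
(ii): T AND F → false.
(iii) public agency — not satisfied.
So (b) is not satisfied (F OR F OR F).
(c) schedule shift > 3h — holds.
(1): T AND F AND T → false.
(a) tenure ≥ 24 mo. — holds.
(i) not (hours reduced) — fails.
(ii) not employee-requested — not met.
(b) = F OR F = false.
(c) ≥ 7 at site — holds.
(2): T AND F AND T → false.
(3) non-exempt — not met.
So Overall is not satisfied (F OR F OR F).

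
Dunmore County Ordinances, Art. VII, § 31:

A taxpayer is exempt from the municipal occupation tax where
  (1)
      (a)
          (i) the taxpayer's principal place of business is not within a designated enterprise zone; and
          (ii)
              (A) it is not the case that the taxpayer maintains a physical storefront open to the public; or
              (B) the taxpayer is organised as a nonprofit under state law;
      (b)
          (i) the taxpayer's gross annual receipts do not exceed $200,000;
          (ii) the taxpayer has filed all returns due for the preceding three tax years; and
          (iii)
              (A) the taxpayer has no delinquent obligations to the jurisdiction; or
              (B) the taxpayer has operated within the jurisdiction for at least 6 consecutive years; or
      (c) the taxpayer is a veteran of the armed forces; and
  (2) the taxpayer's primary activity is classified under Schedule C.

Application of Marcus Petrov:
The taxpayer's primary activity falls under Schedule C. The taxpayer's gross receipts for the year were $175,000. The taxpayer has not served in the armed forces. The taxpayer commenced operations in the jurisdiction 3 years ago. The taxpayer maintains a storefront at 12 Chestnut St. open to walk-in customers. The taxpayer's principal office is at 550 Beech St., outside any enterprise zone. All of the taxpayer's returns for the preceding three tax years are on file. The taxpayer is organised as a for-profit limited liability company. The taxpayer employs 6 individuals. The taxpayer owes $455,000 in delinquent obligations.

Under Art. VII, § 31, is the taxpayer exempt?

No — not exempt.

(i) not (in enterprise zone) — holds.
(A) not (has storefront) — fails.
(B) nonprofit — fails.
(ii) = F OR F = false.
(a): T AND F → false.
(i) receipts ≤ $200,000 — holds.
(ii) returns current — met.
(A) no delinquency — not met.
(B) ≥ 6 yrs in jurisdiction — not satisfied.
(iii): F OR F → false.
So (b) is not satisfied (T AND T AND F).
(c) veteran — not satisfied.
(1): F OR F OR F → false.
(2) Schedule C activity — met.
Overall = F AND T = false.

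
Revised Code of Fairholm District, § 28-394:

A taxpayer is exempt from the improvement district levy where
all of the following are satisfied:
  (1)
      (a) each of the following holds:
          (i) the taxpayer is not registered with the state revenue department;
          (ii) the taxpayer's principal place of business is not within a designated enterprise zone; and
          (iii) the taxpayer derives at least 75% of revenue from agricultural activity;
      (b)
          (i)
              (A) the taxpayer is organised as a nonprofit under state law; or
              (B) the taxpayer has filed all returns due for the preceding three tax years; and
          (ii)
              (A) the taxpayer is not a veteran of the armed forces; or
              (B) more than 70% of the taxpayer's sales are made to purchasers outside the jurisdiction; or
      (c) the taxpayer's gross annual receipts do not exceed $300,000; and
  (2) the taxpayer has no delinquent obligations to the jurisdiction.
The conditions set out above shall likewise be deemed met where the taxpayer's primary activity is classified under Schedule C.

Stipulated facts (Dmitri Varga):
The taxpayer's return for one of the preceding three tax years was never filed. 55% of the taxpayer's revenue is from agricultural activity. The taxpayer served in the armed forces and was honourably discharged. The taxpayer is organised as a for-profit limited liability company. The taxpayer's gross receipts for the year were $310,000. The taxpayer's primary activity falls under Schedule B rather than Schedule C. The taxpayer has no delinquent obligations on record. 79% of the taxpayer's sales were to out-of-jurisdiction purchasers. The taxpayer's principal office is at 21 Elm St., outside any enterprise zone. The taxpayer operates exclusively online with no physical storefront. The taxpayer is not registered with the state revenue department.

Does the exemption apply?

(i) not (state-registered) — holds.
(ii) not (in enterprise zone) — holds.
(iii) ≥75% agricultural — fails.
(a) = T AND T AND F = false.
(A) nonprofit — not satisfied.
(B) returns current — not met.
(i): F OR F → false.
(A) not (veteran) — not met.
(B) >70% out-of-jur. sales — satisfied.
(ii): F OR T → true.
(b) = F AND T = false.
(c) receipts ≤ $300,000 — fails.
So (1) is not satisfied (F OR F OR F).
(2) no delinquency — holds.
Overall = F AND T = false.
Exception (Schedule C activity) — not satisfied.
Result: main false OR exception false → false.

No — not exempt.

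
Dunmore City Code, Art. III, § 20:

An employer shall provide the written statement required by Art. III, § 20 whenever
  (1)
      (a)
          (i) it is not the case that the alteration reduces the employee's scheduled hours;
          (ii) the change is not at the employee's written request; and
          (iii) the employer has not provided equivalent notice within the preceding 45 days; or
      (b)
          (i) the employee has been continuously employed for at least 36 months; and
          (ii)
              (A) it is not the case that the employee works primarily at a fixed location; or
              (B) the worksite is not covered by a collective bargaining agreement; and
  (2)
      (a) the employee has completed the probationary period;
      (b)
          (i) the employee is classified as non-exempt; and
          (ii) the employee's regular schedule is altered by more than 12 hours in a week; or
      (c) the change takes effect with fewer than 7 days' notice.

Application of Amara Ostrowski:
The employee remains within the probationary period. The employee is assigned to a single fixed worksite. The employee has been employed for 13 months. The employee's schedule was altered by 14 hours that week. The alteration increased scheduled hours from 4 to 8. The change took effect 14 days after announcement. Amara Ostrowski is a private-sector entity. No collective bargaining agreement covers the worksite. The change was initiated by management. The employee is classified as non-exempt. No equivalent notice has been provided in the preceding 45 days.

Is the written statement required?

(i) not (hours reduced) — holds.
(ii) not employee-requested — holds.
(iii) no recent notice — holds.
(a): T AND T AND T → true.
(i) tenure ≥ 36 mo. — fails.
(A) not (fixed location) — not satisfied.
(B) no CBA — satisfied.
So (ii) is satisfied (F OR T).
(b) = F AND T = false.
(1): T OR F → true.
(a) past probation — fails.
(i) non-exempt — satisfied.
(ii) schedule shift > 12h — met.
So (b) is satisfied (T AND T).
(c) < 7 days' notice — fails.
So (2) is satisfied (F OR T OR F).
Overall = T AND T = true.

Yes — required.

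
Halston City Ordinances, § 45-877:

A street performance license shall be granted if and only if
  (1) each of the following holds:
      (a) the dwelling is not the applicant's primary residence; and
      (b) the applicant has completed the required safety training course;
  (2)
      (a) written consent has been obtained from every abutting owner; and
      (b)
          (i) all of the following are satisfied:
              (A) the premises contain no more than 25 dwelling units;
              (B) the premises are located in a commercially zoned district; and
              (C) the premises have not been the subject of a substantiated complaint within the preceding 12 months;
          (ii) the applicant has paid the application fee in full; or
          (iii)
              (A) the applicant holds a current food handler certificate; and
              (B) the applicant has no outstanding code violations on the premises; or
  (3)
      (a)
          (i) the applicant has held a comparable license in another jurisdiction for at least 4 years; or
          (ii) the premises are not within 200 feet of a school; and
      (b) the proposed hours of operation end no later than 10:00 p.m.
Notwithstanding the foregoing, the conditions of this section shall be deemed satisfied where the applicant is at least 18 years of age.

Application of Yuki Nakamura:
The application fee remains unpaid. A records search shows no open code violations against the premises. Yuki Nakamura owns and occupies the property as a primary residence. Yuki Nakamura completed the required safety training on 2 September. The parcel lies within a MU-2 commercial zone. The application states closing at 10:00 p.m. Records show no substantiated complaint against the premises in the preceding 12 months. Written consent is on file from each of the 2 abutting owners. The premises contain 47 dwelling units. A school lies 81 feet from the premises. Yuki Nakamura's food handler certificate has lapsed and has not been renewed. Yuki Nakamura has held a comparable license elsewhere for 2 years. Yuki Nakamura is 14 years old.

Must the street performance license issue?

No — denied.

(a) not (primary residence) — not satisfied.
(b) safety training — holds.
So (1) is not satisfied (F AND T).
(a) all abutters consent — satisfied.
(A) ≤ 25 units — not met.
(B) commercially zoned — holds.
(C) no complaint in 12 mo. — met.
(i) = F AND T AND T = false.
(ii) fee paid — not satisfied.
(A) food handler cert. — not satisfied.
(B) no code violations — satisfied.
So (iii) is not satisfied (F AND T).
(b) = F OR F OR F = false.
(2): T AND F → false.
(i) prior license ≥ 4 yr — fails.
(ii) ≥200 ft from school — not satisfied.
(a): F OR F → false.
(b) closes by 10 p.m. — met.
(3): F AND T → false.
So Overall is not satisfied (F OR F OR F).
Exception (age ≥ 18) — not satisfied.
Result: main false OR exception false → false.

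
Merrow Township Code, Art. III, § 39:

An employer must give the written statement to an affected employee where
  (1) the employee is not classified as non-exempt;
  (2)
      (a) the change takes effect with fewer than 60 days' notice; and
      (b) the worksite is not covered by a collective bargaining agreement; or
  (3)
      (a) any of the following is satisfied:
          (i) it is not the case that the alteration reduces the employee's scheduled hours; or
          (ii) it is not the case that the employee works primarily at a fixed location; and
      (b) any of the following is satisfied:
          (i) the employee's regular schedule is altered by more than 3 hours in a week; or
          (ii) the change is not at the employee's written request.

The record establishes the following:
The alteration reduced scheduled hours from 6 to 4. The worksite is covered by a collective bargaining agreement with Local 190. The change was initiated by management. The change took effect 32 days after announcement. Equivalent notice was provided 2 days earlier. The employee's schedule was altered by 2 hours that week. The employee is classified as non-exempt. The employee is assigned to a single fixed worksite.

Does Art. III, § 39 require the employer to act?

No — not required.

(1) not (non-exempt) — not satisfied.
(a) < 60 days' notice — holds.
(b) no CBA — not met.
So (2) is not satisfied (T AND F).
(i) not (hours reduced) — not satisfied.
(ii) not (fixed location) — fails.
(a): F OR F → false.
(i) schedule shift > 3h — not met.
(ii) not employee-requested — holds.
(b): F OR T → true.
(3) = F AND T = false.
Overall = F OR F OR F = false.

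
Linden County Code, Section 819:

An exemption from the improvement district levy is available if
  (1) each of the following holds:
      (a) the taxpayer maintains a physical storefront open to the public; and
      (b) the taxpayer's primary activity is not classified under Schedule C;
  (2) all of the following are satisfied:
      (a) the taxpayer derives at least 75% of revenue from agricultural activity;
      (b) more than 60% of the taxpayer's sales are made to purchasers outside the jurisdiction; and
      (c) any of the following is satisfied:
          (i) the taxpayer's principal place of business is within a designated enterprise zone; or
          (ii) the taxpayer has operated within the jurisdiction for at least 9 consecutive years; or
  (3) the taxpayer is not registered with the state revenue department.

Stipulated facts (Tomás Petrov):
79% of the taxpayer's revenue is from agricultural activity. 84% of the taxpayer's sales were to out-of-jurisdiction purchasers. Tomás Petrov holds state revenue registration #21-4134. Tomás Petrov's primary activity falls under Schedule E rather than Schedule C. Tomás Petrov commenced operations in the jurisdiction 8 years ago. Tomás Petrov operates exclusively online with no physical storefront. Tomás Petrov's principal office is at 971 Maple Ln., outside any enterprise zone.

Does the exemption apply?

(a) has storefront — fails.
(b) not (Schedule C activity) — holds.
(1) = F AND T = false.
(a) ≥75% agricultural — satisfied.
(b) >60% out-of-jur. sales — holds.
(i) in enterprise zone — not met.
(ii) ≥ 9 yrs in jurisdiction — fails.
(c): F OR F → false.
(2): T AND T AND F → false.
(3) not (state-registered) — not met.
Overall = F OR F OR F = false.

No — not exempt.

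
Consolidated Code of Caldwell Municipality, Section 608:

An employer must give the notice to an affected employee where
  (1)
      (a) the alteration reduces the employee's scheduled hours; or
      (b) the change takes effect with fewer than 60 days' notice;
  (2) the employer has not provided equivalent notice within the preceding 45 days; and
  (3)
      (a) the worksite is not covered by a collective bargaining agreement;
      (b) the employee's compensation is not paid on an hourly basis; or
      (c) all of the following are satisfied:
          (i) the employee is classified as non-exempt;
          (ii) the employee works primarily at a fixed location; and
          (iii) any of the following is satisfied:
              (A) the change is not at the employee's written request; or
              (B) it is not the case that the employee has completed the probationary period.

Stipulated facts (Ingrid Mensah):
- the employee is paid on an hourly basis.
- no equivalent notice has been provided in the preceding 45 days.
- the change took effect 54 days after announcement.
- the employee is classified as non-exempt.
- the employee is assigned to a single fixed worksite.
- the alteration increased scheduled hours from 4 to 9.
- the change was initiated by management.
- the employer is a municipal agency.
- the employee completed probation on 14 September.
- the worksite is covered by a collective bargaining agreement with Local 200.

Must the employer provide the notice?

(a) hours reduced — not satisfied.
(b) < 60 days' notice — satisfied.
(1) = F OR T = true.
(2) no recent notice — satisfied.
(a) no CBA — fails.
(b) not (hourly-paid) — not satisfied.
(i) non-exempt — met.
(ii) fixed location — satisfied.
(A) not employee-requested — satisfied.
(B) not (past probation) — not satisfied.
(iii) = T OR F = true.
(c) = T AND T AND T = true.
So (3) is satisfied (F OR F OR T).
Overall = T AND T AND T = true.

Yes — required.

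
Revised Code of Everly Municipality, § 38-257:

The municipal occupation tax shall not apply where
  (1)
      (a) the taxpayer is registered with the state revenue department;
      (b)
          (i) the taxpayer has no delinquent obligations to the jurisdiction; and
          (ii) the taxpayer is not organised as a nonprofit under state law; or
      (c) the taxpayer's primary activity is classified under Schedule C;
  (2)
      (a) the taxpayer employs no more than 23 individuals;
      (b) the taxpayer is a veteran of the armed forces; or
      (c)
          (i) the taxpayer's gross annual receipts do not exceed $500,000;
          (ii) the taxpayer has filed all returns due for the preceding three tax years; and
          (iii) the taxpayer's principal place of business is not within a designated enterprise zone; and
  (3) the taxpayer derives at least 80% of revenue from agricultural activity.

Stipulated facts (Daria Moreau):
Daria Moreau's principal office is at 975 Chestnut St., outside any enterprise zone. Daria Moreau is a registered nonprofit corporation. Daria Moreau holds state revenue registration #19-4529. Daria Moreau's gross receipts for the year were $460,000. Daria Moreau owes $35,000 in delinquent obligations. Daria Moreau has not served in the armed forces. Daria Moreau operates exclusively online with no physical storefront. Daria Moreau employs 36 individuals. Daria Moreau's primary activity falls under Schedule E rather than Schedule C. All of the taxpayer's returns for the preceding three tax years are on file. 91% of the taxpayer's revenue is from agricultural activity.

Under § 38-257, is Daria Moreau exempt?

(a) state-registered — met.
(i) no delinquency — not satisfied.
(ii) not (nonprofit) — fails.
(b): F AND F → false.
(c) Schedule C activity — fails.
So (1) is satisfied (T OR F OR F).
(a) ≤ 23 employees — not satisfied.
(b) veteran — not satisfied.
(i) receipts ≤ $500,000 — met.
(ii) returns current — satisfied.
(iii) not (in enterprise zone) — satisfied.
So (c) is satisfied (T AND T AND T).
(2) = F OR F OR T = true.
(3) ≥80% agricultural — met.
Overall = T AND T AND T = true.

Yes — exempt.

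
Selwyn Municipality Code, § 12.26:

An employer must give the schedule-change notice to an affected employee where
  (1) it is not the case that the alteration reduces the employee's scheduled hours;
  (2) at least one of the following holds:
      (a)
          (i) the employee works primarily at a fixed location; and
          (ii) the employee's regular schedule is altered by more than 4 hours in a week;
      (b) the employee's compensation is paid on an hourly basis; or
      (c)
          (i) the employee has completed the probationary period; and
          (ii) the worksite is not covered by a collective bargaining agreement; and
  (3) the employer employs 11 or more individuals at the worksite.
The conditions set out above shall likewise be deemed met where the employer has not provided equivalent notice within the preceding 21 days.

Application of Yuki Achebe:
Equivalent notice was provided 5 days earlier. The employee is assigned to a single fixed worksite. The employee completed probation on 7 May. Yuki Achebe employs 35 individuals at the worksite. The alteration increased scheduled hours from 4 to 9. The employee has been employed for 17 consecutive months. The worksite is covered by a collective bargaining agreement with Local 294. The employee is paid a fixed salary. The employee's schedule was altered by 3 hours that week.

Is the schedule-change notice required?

(1) not (hours reduced) — met.
(i) fixed location — holds.
(ii) schedule shift > 4h — not met.
(a): T AND F → false.
(b) hourly-paid — not satisfied.
(i) past probation — satisfied.
(ii) no CBA — not satisfied.
So (c) is not satisfied (T AND F).
(2): F OR F OR F → false.
(3) ≥ 11 at site — holds.
Overall = T AND F AND T = false.
Exception (no recent notice) — not satisfied.
Result: main false OR exception false → false.

No — not required.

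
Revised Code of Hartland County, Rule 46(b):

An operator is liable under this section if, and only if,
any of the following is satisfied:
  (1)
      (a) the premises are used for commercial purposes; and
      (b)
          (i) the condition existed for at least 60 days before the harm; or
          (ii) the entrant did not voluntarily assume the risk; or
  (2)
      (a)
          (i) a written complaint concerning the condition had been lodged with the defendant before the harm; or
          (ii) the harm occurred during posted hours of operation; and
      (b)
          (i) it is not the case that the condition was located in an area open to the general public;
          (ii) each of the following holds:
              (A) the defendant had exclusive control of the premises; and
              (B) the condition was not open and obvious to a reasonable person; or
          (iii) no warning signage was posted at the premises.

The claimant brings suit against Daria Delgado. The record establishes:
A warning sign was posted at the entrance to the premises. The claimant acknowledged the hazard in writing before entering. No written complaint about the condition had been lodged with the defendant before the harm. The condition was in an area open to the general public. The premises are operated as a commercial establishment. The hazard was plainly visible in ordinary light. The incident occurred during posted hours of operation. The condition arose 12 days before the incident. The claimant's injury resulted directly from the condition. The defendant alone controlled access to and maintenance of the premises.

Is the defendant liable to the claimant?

No — not liable.

(a) commercial use — satisfied.
(i) condition ≥60 days old — not satisfied.
(ii) no assumed risk — not met.
(b): F OR F → false.
(1) = T AND F = false.
(i) complaint lodged — fails.
(ii) during posted hours — met.
So (a) is satisfied (F OR T).
(i) not (public area) — fails.
(A) exclusive control — holds.
(B) not open/obvious — not met.
(ii) = T AND F = false.
(iii) no signage posted — not met.
So (b) is not satisfied (F OR F OR F).
(2) = T AND F = false.
Overall = F OR F = false.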